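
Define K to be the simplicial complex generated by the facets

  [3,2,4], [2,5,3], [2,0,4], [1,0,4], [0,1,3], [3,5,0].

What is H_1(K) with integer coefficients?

Order the vertices as 0 < 1 < 2 < 3 < 4 < 5. Listing each simplex with vertices in this order, K has dimension 2 with simplices:

  0-simplices (6): [0], [1], [2], [3], [4], [5]
  1-simplices (12): [0,1], [0,2], [0,3], [0,4], [0,5], [1,3], [1,4], [2,3], [2,4], [2,5], [3,4], [3,5]
  2-simplices (6): [0,1,3], [0,1,4], [0,2,4], [0,3,5], [2,3,4], [2,3,5]

so the chain groups are C_0 ≅ Z^6, C_1 ≅ Z^12, C_2 ≅ Z^6.

Boundary ∂_1: C_1 → C_0 sends each edge [p,q] (with p < q) to q − p.
As a 6×12 matrix over Z this has rank 5, with invariant factors (1,1,1,1,1).

Boundary ∂_2: C_2 → C_1 maps a triangle to the signed sum of its edges. For instance
  ∂[0,3,5] = [3,5] − [0,5] + [0,3],
  ∂[0,1,4] = [1,4] − [0,4] + [0,1].
The resulting 12×6 matrix has rank 6, and its Smith normal form has invariant factors (1,1,1,1,1,1).

From H_k ≅ ker(∂_k) / im(∂_{k+1}) we obtain:

  H_1: rank ker ∂_1 − rank ∂_2 = (12 − 5) − 6 = 1, and the invariant factors of ∂_2 are all 1, so H_1 = Z.

(K is a triangulation of the cylinder S^1 x I.)

H_1 = Z.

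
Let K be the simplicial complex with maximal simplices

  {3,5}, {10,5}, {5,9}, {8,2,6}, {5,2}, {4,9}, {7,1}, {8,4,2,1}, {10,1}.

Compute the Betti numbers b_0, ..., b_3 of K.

Fix the vertex order 1 < 2 < 3 < 4 < 5 < 6 < 7 < 8 < 9 < 10 and write every simplex with vertices in increasing order. Then dim K = 3 and the simplices of K are:

  0-simplices (10): [1], [2], [3], [4], [5], [6], [7], [8], [9], [10]
  1-simplices (15): [1,2], [1,4], [1,7], [1,8], [1,10], [2,4], [2,5], [2,6], [2,8], [3,5], [4,8], [4,9], [5,9], [5,10], [6,8]
  2-simplices (5): [1,2,4], [1,2,8], [1,4,8], [2,4,8], [2,6,8]
  3-simplices (1): [1,2,4,8]

giving chain groups C_0 ≅ Z^10, C_1 ≅ Z^15, C_2 ≅ Z^5, C_3 ≅ Z^1.

∂_1: C_1 → C_0 is given by ∂[p,q] = [q] − [p]. For instance
  ∂[4,8] = [8] − [4].
As a 10×15 matrix over Z this has rank 9, with invariant factors (1,1,1,1,1,1,1,1,1).

Boundary ∂_2: C_2 → C_1 sends each 2-simplex [p,q,r] to [q,r] − [p,r] + [p,q]. For instance
  ∂[2,4,8] = [4,8] − [2,8] + [2,4],
  ∂[1,2,8] = [2,8] − [1,8] + [1,2].
This gives a 15×5 integer matrix of rank 4; reducing to Smith normal form yields diagonal entries (1,1,1,1).

∂_3: C_3 → C_2 sends each 3-simplex σ to the alternating sum Σ_i (−1)^i (σ with its i-th vertex removed). For instance
  ∂[1,2,4,8] = [2,4,8] − [1,4,8] + [1,2,8] − [1,2,4].
As a 5×1 matrix over Z this has rank 1, with invariant factors (1).

From H_k ≅ ker(∂_k) / im(∂_{k+1}) we obtain:

  H_0: rank C_0 − rank ∂_1 = 10 − 9 = 1, and the invariant factors of ∂_1 are all 1, so H_0 ≅ Z.
  H_1: rank ker ∂_1 − rank ∂_2 = (15 − 9) − 4 = 2, and the invariant factors of ∂_2 are all 1, so H_1 ≅ Z^2.
  H_2: rank ker ∂_2 − rank ∂_3 = (5 − 4) − 1 = 0, and the invariant factors of ∂_3 are all 1, so H_2 ≅ 0.
  H_3: rank ker ∂_3 − rank ∂_4 = (1 − 1) − 0 = 0, and there is no ∂_4, so H_3 ≅ 0.

Hence the Betti numbers are b_0 = 1, b_1 = 2, b_2 = 0, b_3 = 0.

b_0 = 1, b_1 = 2, b_2 = 0, b_3 = 0.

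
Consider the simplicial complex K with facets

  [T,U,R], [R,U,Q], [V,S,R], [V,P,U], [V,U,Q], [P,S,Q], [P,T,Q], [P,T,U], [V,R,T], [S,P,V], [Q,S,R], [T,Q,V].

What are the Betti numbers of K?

b_0 = 1, b_1 = 0, b_2 = 0.

K has 7 vertices, 18 edges, 12 triangles.
rank ∂_0 = 0, rank ∂_1 = 6 ⇒ b_0 = 7 − 0 − 6 = 1; all invariant factors of ∂_1 are 1 so no torsion. So H_0 = Z.
rank ∂_1 = 6, rank ∂_2 = 12 ⇒ b_1 = 18 − 6 − 12 = 0; ∂_2 has invariant factor(s) [2] giving torsion. So H_1 = Z/2.
rank ∂_2 = 12, rank ∂_3 = 0 ⇒ b_2 = 12 − 12 − 0 = 0. So H_2 = 0.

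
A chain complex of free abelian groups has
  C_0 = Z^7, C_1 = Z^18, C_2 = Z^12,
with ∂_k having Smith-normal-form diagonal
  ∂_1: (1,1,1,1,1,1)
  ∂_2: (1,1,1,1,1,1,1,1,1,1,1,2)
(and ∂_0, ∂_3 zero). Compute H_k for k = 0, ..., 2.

H_0: b_0 = 7 − 0 − 6 = 1; torsion from ∂_1 factors > 1: none. So H_0 = Z.
H_1: b_1 = 18 − 6 − 12 = 0; torsion from ∂_2 factors > 1: [2]. So H_1 = Z/2.
H_2: b_2 = 12 − 12 − 0 = 0; torsion from ∂_3 factors > 1: none. So H_2 = 0.

H_0 = Z,  H_1 = Z/2,  H_2 = 0.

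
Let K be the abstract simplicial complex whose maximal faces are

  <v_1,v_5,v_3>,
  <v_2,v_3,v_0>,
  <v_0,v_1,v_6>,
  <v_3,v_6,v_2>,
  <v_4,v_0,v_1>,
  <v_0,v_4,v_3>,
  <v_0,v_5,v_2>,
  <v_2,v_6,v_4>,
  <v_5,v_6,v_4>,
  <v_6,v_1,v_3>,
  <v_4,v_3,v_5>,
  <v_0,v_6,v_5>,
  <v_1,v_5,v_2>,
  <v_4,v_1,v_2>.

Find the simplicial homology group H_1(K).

Order the vertices as v_0 < v_1 < v_2 < v_3 < v_4 < v_5 < v_6. Listing each simplex with vertices in this order, K has dimension 2 with simplices:

  0-simplices (7): [v_0], [v_1], [v_2], [v_3], [v_4], [v_5], [v_6]
  1-simplices (21): (21 of them)
  2-simplices (14): (14 of them)

giving chain groups C_0 ≅ Z^7, C_1 ≅ Z^21, C_2 ≅ Z^14.

The boundary map ∂_1: C_1 → C_0 is given by ∂[p,q] = [q] − [p]. For instance
  ∂[v_1,v_6] = [v_6] − [v_1].
The resulting 7×21 matrix has rank 6, and its Smith normal form has invariant factors (1,1,1,1,1,1).

Boundary ∂_2: C_2 → C_1 maps a triangle to the signed sum of its edges. For instance
  ∂[v_1,v_2,v_5] = [v_2,v_5] − [v_1,v_5] + [v_1,v_2],
  ∂[v_1,v_3,v_5] = [v_3,v_5] − [v_1,v_5] + [v_1,v_3].
As a 21×14 matrix over Z this has rank 13, with invariant factors (1,1,1,1,1,1,1,1,1,1,1,1,1).

From H_k ≅ ker(∂_k) / im(∂_{k+1}) we obtain:

  H_1: rank ker ∂_1 − rank ∂_2 = (21 − 6) − 13 = 2, and the invariant factors of ∂_2 are all 1, so H_1 = Z^2.

H_1 = Z^2.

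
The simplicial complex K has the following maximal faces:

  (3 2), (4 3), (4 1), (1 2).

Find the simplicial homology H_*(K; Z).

We work with the vertex ordering 1 < 2 < 3 < 4. The simplices of K, each written with vertices in increasing order, are:

  0-simplices (4): [1], [2], [3], [4]
  1-simplices (4): [1,2], [1,4], [2,3], [3,4]

giving chain groups C_0 ≅ Z^4, C_1 ≅ Z^4.

∂_1: C_1 → C_0 is given by ∂[p,q] = [q] − [p]. For instance
  ∂[2,3] = [3] − [2].
As a 4×4 matrix over Z this has rank 3, with invariant factors (1,1,1).

Now H_k = ker ∂_k / im ∂_{k+1}, so:

  H_0: rank C_0 − rank ∂_1 = 4 − 3 = 1, and the invariant factors of ∂_1 are all 1, so H_0 = Z.
  H_1: rank ker ∂_1 − rank ∂_2 = (4 − 3) − 0 = 1, and there is no ∂_2, so H_1 = Z.

H_0 ≅ Z,  H_1 ≅ Z.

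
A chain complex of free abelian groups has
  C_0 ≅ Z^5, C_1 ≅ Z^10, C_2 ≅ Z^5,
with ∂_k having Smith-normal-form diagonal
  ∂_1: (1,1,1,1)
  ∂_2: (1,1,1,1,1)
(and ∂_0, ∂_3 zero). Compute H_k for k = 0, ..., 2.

H_0 = Z,  H_1 = Z,  H_2 = 0.

H_0: b_0 = 5 − 0 − 4 = 1; torsion from ∂_1 factors > 1: none. So H_0 = Z.
H_1: b_1 = 10 − 4 − 5 = 1; torsion from ∂_2 factors > 1: none. So H_1 = Z.
H_2: b_2 = 5 − 5 − 0 = 0; torsion from ∂_3 factors > 1: none. So H_2 = 0.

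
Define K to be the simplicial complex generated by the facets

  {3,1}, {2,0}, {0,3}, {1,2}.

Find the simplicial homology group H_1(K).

H_1 ≅ Z.

Fix the vertex order 0 < 1 < 2 < 3 and write every simplex with vertices in increasing order. Then dim K = 1 and the simplices of K are:

  0-simplices (4): [0], [1], [2], [3]
  1-simplices (4): [0,2], [0,3], [1,2], [1,3]

so the chain groups are C_0 ≅ Z^4, C_1 ≅ Z^4.

Boundary ∂_1: C_1 → C_0 maps an edge to its endpoints' difference, ∂[p,q] = q − p. For instance
  ∂[0,2] = [2] − [0].
The resulting 4×4 matrix has rank 3, and its Smith normal form has invariant factors (1,1,1).

Now H_k = ker ∂_k / im ∂_{k+1}, so:

  H_1: rank ker ∂_1 − rank ∂_2 = (4 − 3) − 0 = 1, and there is no ∂_2, so H_1 ≅ Z.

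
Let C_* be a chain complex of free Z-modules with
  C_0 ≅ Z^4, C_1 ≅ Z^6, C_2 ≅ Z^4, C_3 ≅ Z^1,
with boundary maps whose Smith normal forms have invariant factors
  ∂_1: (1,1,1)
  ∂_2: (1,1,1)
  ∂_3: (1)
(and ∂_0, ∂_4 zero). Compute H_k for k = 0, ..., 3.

H_0 = Z,  H_1 = 0,  H_2 = 0,  H_3 = 0.

H_0: b_0 = 4 − 0 − 3 = 1; torsion from ∂_1 factors > 1: none. So H_0 = Z.
H_1: b_1 = 6 − 3 − 3 = 0; torsion from ∂_2 factors > 1: none. So H_1 = 0.
H_2: b_2 = 4 − 3 − 1 = 0; torsion from ∂_3 factors > 1: none. So H_2 = 0.
H_3: b_3 = 1 − 1 − 0 = 0; torsion from ∂_4 factors > 1: none. So H_3 = 0.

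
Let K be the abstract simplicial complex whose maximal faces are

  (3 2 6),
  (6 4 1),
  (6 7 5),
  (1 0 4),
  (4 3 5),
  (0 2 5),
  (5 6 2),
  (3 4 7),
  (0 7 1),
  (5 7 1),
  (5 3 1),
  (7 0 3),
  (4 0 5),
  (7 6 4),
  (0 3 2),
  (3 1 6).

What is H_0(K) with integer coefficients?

Take the total order 0 < 1 < 2 < 3 < 4 < 5 < 6 < 7 on the vertex set. Then K (dimension 2) consists of the simplices:

  0-simplices (8): [0], [1], [2], [3], [4], [5], [6], [7]
  1-simplices (24): (24 of them)
  2-simplices (16): [0,1,4], [0,1,7], [0,2,3], [0,2,5], [0,3,7], [0,4,5], [1,3,5], [1,3,6], [1,4,6], [1,5,7], [2,3,6], [2,5,6], [3,4,5], [3,4,7], [4,6,7], [5,6,7]

so the chain groups are C_0 ≅ Z^8, C_1 ≅ Z^24, C_2 ≅ Z^16.

Boundary ∂_1: C_1 → C_0 maps an edge to its endpoints' difference, ∂[p,q] = q − p.
This gives a 8×24 integer matrix of rank 7; reducing to Smith normal form yields diagonal entries (1,1,1,1,1,1,1).

Boundary ∂_2: C_2 → C_1 maps a triangle to the signed sum of its edges. For instance
  ∂[4,6,7] = [6,7] − [4,7] + [4,6],
  ∂[1,5,7] = [5,7] − [1,7] + [1,5].
As a 24×16 matrix over Z this has rank 15, with invariant factors (1,1,1,1,1,1,1,1,1,1,1,1,1,1,1).

Now H_k = ker ∂_k / im ∂_{k+1}, so:

  H_0: rank C_0 − rank ∂_1 = 8 − 7 = 1, and the invariant factors of ∂_1 are all 1, so H_0 = Z.

(K is a triangulation of the torus T^2.)

H_0 = Z.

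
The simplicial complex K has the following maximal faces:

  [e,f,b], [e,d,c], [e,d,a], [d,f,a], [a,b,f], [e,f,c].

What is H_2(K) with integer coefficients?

H_2 = 0.

We work with the vertex ordering a < b < c < d < e < f. The simplices of K, each written with vertices in increasing order, are:

  0-simplices (6): a, b, c, d, e, f
  1-simplices (12): ab, ad, ae, af, be, bf, cd, ce, cf, de, df, ef
  2-simplices (6): abf, ade, adf, bef, cde, cef

so the chain groups are C_0 ≅ Z^6, C_1 ≅ Z^12, C_2 ≅ Z^6.

Boundary ∂_1: C_1 → C_0 sends each edge [p,q] (with p < q) to q − p.
As a 6×12 matrix over Z this has rank 5, with invariant factors (1,1,1,1,1).

Boundary ∂_2: C_2 → C_1 sends each 2-simplex [p,q,r] to [q,r] − [p,r] + [p,q]. For instance
  ∂cde = de − ce + cd,
  ∂bef = ef − bf + be.
This gives a 12×6 integer matrix of rank 6; reducing to Smith normal form yields diagonal entries (1,1,1,1,1,1).

Reading off H_k = ker ∂_k / im ∂_{k+1}:

  H_2: rank ker ∂_2 − rank ∂_3 = (6 − 6) − 0 = 0, and there is no ∂_3, so H_2 ≅ 0.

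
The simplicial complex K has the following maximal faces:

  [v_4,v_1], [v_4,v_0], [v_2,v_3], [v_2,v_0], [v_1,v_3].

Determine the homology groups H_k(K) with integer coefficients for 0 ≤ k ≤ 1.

We work with the vertex ordering v_0 < v_1 < v_2 < v_3 < v_4. The simplices of K, each written with vertices in increasing order, are:

  0-simplices (5): [v_0], [v_1], [v_2], [v_3], [v_4]
  1-simplices (5): [v_0,v_2], [v_0,v_4], [v_1,v_3], [v_1,v_4], [v_2,v_3]

giving chain groups C_0 ≅ Z^5, C_1 ≅ Z^5.

∂_1: C_1 → C_0 sends each edge [p,q] (with p < q) to q − p. For instance
  ∂[v_2,v_3] = [v_3] − [v_2].
The resulting 5×5 matrix has rank 4, and its Smith normal form has invariant factors (1,1,1,1).

Reading off H_k = ker ∂_k / im ∂_{k+1}:

  H_0: rank C_0 − rank ∂_1 = 5 − 4 = 1, and the invariant factors of ∂_1 are all 1, so H_0 ≅ Z.
  H_1: rank ker ∂_1 − rank ∂_2 = (5 − 4) − 0 = 1, and there is no ∂_2, so H_1 ≅ Z.

H_0 ≅ Z,  H_1 ≅ Z.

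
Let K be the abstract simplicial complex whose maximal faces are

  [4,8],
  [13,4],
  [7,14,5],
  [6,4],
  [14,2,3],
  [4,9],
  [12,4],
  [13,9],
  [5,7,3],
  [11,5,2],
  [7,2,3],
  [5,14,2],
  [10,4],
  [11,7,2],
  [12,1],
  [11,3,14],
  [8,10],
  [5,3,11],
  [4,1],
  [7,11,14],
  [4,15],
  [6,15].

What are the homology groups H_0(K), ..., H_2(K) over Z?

Fix the vertex order 1 < 2 < 3 < 4 < 5 < 6 < 7 < 8 < 9 < 10 < 11 < 12 < 13 < 14 < 15 and write every simplex with vertices in increasing order. Then dim K = 2 and the simplices of K are:

  0-simplices (15): [1], [2], [3], [4], [5], [6], [7], [8], [9], [10], [11], [12], [13], [14], [15]
  1-simplices (27): (27 of them)
  2-simplices (10): [2,3,7], [2,3,14], [2,5,11], [2,5,14], [2,7,11], [3,5,7], [3,5,11], [3,11,14], [5,7,14], [7,11,14]

giving chain groups C_0 ≅ Z^15, C_1 ≅ Z^27, C_2 ≅ Z^10.

∂_1: C_1 → C_0 is given by ∂[p,q] = [q] − [p]. For instance
  ∂[1,12] = [12] − [1].
This gives a 15×27 integer matrix of rank 13; reducing to Smith normal form yields diagonal entries (1,1,1,1,1,1,1,1,1,1,1,1,1).

The boundary map ∂_2: C_2 → C_1 maps a triangle to the signed sum of its edges. For instance
  ∂[3,5,11] = [5,11] − [3,11] + [3,5],
  ∂[3,11,14] = [11,14] − [3,14] + [3,11].
The 27×10 boundary matrix has rank 10 and Smith normal form diag(1,1,1,1,1,1,1,1,1,2).

From H_k ≅ ker(∂_k) / im(∂_{k+1}) we obtain:

  H_0: rank C_0 − rank ∂_1 = 15 − 13 = 2, and the invariant factors of ∂_1 are all 1, so H_0 ≅ Z^2.
  H_1: rank ker ∂_1 − rank ∂_2 = (27 − 13) − 10 = 4, and ∂_2 has invariant factor 2 > 1, so H_1 ≅ Z^4 ⊕ Z/2Z.
  H_2: rank ker ∂_2 − rank ∂_3 = (10 − 10) − 0 = 0, and there is no ∂_3, so H_2 ≅ 0.

(K is a triangulation of the disjoint union of a wedge of 4 circles and the real projective plane RP^2.)

H_0 ≅ Z^2,  H_1 ≅ Z^4 ⊕ Z/2Z,  H_2 = 0.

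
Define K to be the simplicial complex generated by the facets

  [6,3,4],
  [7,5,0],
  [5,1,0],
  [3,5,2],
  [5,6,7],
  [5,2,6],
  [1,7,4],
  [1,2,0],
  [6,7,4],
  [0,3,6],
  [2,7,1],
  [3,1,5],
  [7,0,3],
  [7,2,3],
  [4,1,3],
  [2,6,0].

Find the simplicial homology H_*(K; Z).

We work with the vertex ordering 0 < 1 < 2 < 3 < 4 < 5 < 6 < 7. The simplices of K, each written with vertices in increasing order, are:

  0-simplices (8): [0], [1], [2], [3], [4], [5], [6], [7]
  1-simplices (24): (24 of them)
  2-simplices (16): [0,1,2], [0,1,5], [0,2,6], [0,3,6], [0,3,7], [0,5,7], [1,2,7], [1,3,4], [1,3,5], [1,4,7], [2,3,5], [2,3,7], [2,5,6], [3,4,6], [4,6,7], [5,6,7]

so the chain groups are C_0 ≅ Z^8, C_1 ≅ Z^24, C_2 ≅ Z^16.

Boundary ∂_1: C_1 → C_0 sends each edge [p,q] (with p < q) to q − p. For instance
  ∂[4,6] = [6] − [4].
The 8×24 boundary matrix has rank 7 and Smith normal form diag(1,1,1,1,1,1,1).

The boundary map ∂_2: C_2 → C_1 acts by ∂[p,q,r] = [q,r] − [p,r] + [p,q]. For instance
  ∂[1,4,7] = [4,7] − [1,7] + [1,4],
  ∂[5,6,7] = [6,7] − [5,7] + [5,6].
The resulting 24×16 matrix has rank 15, and its Smith normal form has invariant factors (1,1,1,1,1,1,1,1,1,1,1,1,1,1,1).

Computing H_k = (kernel of ∂_k) / (image of ∂_{k+1}):

  H_0: rank C_0 − rank ∂_1 = 8 − 7 = 1, and the invariant factors of ∂_1 are all 1, so H_0 = Z.
  H_1: rank ker ∂_1 − rank ∂_2 = (24 − 7) − 15 = 2, and the invariant factors of ∂_2 are all 1, so H_1 = Z^2.
  H_2: rank ker ∂_2 − rank ∂_3 = (16 − 15) − 0 = 1, and there is no ∂_3, so H_2 = Z.

As a check, the Euler characteristic is 8 − 24 + 16 = 0, which agrees with 1 − 2 + 1 = 0.

H_0 ≅ Z,  H_1 ≅ Z^2,  H_2 ≅ Z.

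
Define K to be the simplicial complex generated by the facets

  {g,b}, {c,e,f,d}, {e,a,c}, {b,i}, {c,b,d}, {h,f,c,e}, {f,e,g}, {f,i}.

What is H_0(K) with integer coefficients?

We work with the vertex ordering a < b < c < d < e < f < g < h < i. The simplices of K, each written with vertices in increasing order, are:

  0-simplices (9): a, b, c, d, e, f, g, h, i
  1-simplices (18): ac, ae, bc, bd, bg, bi, cd, ce, cf, ch, de, df, ef, eg, eh, fg, fh, fi
  2-simplices (10): ace, bcd, cde, cdf, cef, ceh, cfh, def, efg, efh
  3-simplices (2): cdef, cefh

so the chain groups are C_0 ≅ Z^9, C_1 ≅ Z^18, C_2 ≅ Z^10, C_3 ≅ Z^2.

Boundary ∂_1: C_1 → C_0 is given by ∂[p,q] = [q] − [p]. For instance
  ∂eh = h − e.
The 9×18 boundary matrix has rank 8 and Smith normal form diag(1,1,1,1,1,1,1,1).

∂_2: C_2 → C_1 sends each 2-simplex [p,q,r] to [q,r] − [p,r] + [p,q]. For instance
  ∂efh = fh − eh + ef,
  ∂ace = ce − ae + ac.
The 18×10 boundary matrix has rank 8 and Smith normal form diag(1,1,1,1,1,1,1,1).

∂_3: C_3 → C_2 sends each 3-simplex σ to the alternating sum Σ_i (−1)^i (σ with its i-th vertex removed). For instance
  ∂cdef = def − cef + cdf − cde,
  ∂cefh = efh − cfh + ceh − cef.
The resulting 10×2 matrix has rank 2, and its Smith normal form has invariant factors (1,1).

Computing H_k = (kernel of ∂_k) / (image of ∂_{k+1}):

  H_0: rank C_0 − rank ∂_1 = 9 − 8 = 1, and the invariant factors of ∂_1 are all 1, so H_0 = Z.

H_0 ≅ Z.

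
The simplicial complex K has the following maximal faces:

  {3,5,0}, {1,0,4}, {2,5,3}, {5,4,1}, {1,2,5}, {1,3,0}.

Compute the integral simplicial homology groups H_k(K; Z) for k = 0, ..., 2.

H_0 ≅ Z,  H_1 ≅ Z,  H_2 = 0.

Take the total order 0 < 1 < 2 < 3 < 4 < 5 on the vertex set. Then K (dimension 2) consists of the simplices:

  0-simplices (6): [0], [1], [2], [3], [4], [5]
  1-simplices (12): [0,1], [0,3], [0,4], [0,5], [1,2], [1,3], [1,4], [1,5], [2,3], [2,5], [3,5], [4,5]
  2-simplices (6): [0,1,3], [0,1,4], [0,3,5], [1,2,5], [1,4,5], [2,3,5]

Hence C_0 ≅ Z^6, C_1 ≅ Z^12, C_2 ≅ Z^6.

The boundary map ∂_1: C_1 → C_0 sends each edge [p,q] (with p < q) to q − p.
As a 6×12 matrix over Z this has rank 5, with invariant factors (1,1,1,1,1).

Boundary ∂_2: C_2 → C_1 sends each 2-simplex [p,q,r] to [q,r] − [p,r] + [p,q]. For instance
  ∂[0,1,4] = [1,4] − [0,4] + [0,1],
  ∂[1,2,5] = [2,5] − [1,5] + [1,2].
The 12×6 boundary matrix has rank 6 and Smith normal form diag(1,1,1,1,1,1).

Now H_k = ker ∂_k / im ∂_{k+1}, so:

  H_0: rank C_0 − rank ∂_1 = 6 − 5 = 1, and the invariant factors of ∂_1 are all 1, so H_0 ≅ Z.
  H_1: rank ker ∂_1 − rank ∂_2 = (12 − 5) − 6 = 1, and the invariant factors of ∂_2 are all 1, so H_1 ≅ Z.
  H_2: rank ker ∂_2 − rank ∂_3 = (6 − 6) − 0 = 0, and there is no ∂_3, so H_2 ≅ 0.

As a check, the Euler characteristic is 6 − 12 + 6 = 0, which agrees with 1 − 1 + 0 = 0.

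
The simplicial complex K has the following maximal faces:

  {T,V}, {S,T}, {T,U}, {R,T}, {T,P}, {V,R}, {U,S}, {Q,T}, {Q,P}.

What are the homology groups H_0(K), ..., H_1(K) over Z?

H_0 = Z,  H_1 = Z^3.

Take the total order P < Q < R < S < T < U < V on the vertex set. Then K (dimension 1) consists of the simplices:

  0-simplices (7): P, Q, R, S, T, U, V
  1-simplices (9): PQ, PT, QT, RT, RV, ST, SU, TU, TV

giving chain groups C_0 ≅ Z^7, C_1 ≅ Z^9.

Boundary ∂_1: C_1 → C_0 maps an edge to its endpoints' difference, ∂[p,q] = q − p.
As a 7×9 matrix over Z this has rank 6, with invariant factors (1,1,1,1,1,1).

Reading off H_k = ker ∂_k / im ∂_{k+1}:

  H_0: rank C_0 − rank ∂_1 = 7 − 6 = 1, and the invariant factors of ∂_1 are all 1, so H_0 ≅ Z.
  H_1: rank ker ∂_1 − rank ∂_2 = (9 − 6) − 0 = 3, and there is no ∂_2, so H_1 ≅ Z^3.

(K is a triangulation of a wedge of 3 circles.)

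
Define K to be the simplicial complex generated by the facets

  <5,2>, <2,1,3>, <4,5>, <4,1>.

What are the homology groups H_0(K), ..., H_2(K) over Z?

H_0 = Z,  H_1 = Z,  H_2 = 0.

We work with the vertex ordering 1 < 2 < 3 < 4 < 5. The simplices of K, each written with vertices in increasing order, are:

  0-simplices (5): [1], [2], [3], [4], [5]
  1-simplices (6): [1,2], [1,3], [1,4], [2,3], [2,5], [4,5]
  2-simplices (1): [1,2,3]

so the chain groups are C_0 ≅ Z^5, C_1 ≅ Z^6, C_2 ≅ Z^1.

Boundary ∂_1: C_1 → C_0 is given by ∂[p,q] = [q] − [p].
This gives a 5×6 integer matrix of rank 4; reducing to Smith normal form yields diagonal entries (1,1,1,1).

∂_2: C_2 → C_1 sends each 2-simplex [p,q,r] to [q,r] − [p,r] + [p,q]. For instance
  ∂[1,2,3] = [2,3] − [1,3] + [1,2].
This gives a 6×1 integer matrix of rank 1; reducing to Smith normal form yields diagonal entries (1).

From H_k ≅ ker(∂_k) / im(∂_{k+1}) we obtain:

  H_0: rank C_0 − rank ∂_1 = 5 − 4 = 1, and the invariant factors of ∂_1 are all 1, so H_0 ≅ Z.
  H_1: rank ker ∂_1 − rank ∂_2 = (6 − 4) − 1 = 1, and the invariant factors of ∂_2 are all 1, so H_1 ≅ Z.
  H_2: rank ker ∂_2 − rank ∂_3 = (1 − 1) − 0 = 0, and there is no ∂_3, so H_2 ≅ 0.

As a check, the Euler characteristic is 5 − 6 + 1 = 0, which agrees with 1 − 1 + 0 = 0.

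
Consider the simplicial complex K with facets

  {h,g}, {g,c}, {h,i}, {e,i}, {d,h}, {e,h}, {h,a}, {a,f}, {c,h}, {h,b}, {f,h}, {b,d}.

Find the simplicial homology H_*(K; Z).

Take the total order a < b < c < d < e < f < g < h < i on the vertex set. Then K (dimension 1) consists of the simplices:

  0-simplices (9): a, b, c, d, e, f, g, h, i
  1-simplices (12): af, ah, bd, bh, cg, ch, dh, eh, ei, fh, gh, hi

so the chain groups are C_0 ≅ Z^9, C_1 ≅ Z^12.

The boundary map ∂_1: C_1 → C_0 sends each edge [p,q] (with p < q) to q − p.
This gives a 9×12 integer matrix of rank 8; reducing to Smith normal form yields diagonal entries (1,1,1,1,1,1,1,1).

From H_k ≅ ker(∂_k) / im(∂_{k+1}) we obtain:

  H_0: rank C_0 − rank ∂_1 = 9 − 8 = 1, and the invariant factors of ∂_1 are all 1, so H_0 = Z.
  H_1: rank ker ∂_1 − rank ∂_2 = (12 − 8) − 0 = 4, and there is no ∂_2, so H_1 = Z^4.

As a check, the Euler characteristic is 9 − 12 = -3, which agrees with 1 − 4 = -3.
(K is a triangulation of a wedge of 4 circles.)

H_0 ≅ Z,  H_1 ≅ Z^4.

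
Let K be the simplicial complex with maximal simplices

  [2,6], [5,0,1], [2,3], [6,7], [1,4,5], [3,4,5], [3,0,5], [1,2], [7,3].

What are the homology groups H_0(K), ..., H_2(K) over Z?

We work with the vertex ordering 0 < 1 < 2 < 3 < 4 < 5 < 6 < 7. The simplices of K, each written with vertices in increasing order, are:

  0-simplices (8): [0], [1], [2], [3], [4], [5], [6], [7]
  1-simplices (13): [0,1], [0,3], [0,5], [1,2], [1,4], [1,5], [2,3], [2,6], [3,4], [3,5], [3,7], [4,5], [6,7]
  2-simplices (4): [0,1,5], [0,3,5], [1,4,5], [3,4,5]

giving chain groups C_0 ≅ Z^8, C_1 ≅ Z^13, C_2 ≅ Z^4.

∂_1: C_1 → C_0 sends each edge [p,q] (with p < q) to q − p. For instance
  ∂[3,5] = [5] − [3].
The 8×13 boundary matrix has rank 7 and Smith normal form diag(1,1,1,1,1,1,1).

The boundary map ∂_2: C_2 → C_1 sends each 2-simplex [p,q,r] to [q,r] − [p,r] + [p,q]. For instance
  ∂[1,4,5] = [4,5] − [1,5] + [1,4],
  ∂[0,3,5] = [3,5] − [0,5] + [0,3].
This gives a 13×4 integer matrix of rank 4; reducing to Smith normal form yields diagonal entries (1,1,1,1).

Reading off H_k = ker ∂_k / im ∂_{k+1}:

  H_0: rank C_0 − rank ∂_1 = 8 − 7 = 1, and the invariant factors of ∂_1 are all 1, so H_0 ≅ Z.
  H_1: rank ker ∂_1 − rank ∂_2 = (13 − 7) − 4 = 2, and the invariant factors of ∂_2 are all 1, so H_1 ≅ Z^2.
  H_2: rank ker ∂_2 − rank ∂_3 = (4 − 4) − 0 = 0, and there is no ∂_3, so H_2 ≅ 0.

H_0 ≅ Z,  H_1 ≅ Z^2,  H_2 = 0.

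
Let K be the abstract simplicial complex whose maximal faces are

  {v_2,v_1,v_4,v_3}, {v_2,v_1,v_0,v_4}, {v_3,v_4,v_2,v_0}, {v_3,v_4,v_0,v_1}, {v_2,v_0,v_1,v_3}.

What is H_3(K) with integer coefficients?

H_3 = Z.

Take the total order v_0 < v_1 < v_2 < v_3 < v_4 on the vertex set. Then K (dimension 3) consists of the simplices:

  0-simplices (5): [v_0], [v_1], [v_2], [v_3], [v_4]
  1-simplices (10): [v_0,v_1], [v_0,v_2], [v_0,v_3], [v_0,v_4], [v_1,v_2], [v_1,v_3], [v_1,v_4], [v_2,v_3], [v_2,v_4], [v_3,v_4]
  2-simplices (10): [v_0,v_1,v_2], [v_0,v_1,v_3], [v_0,v_1,v_4], [v_0,v_2,v_3], [v_0,v_2,v_4], [v_0,v_3,v_4], [v_1,v_2,v_3], [v_1,v_2,v_4], [v_1,v_3,v_4], [v_2,v_3,v_4]
  3-simplices (5): [v_0,v_1,v_2,v_3], [v_0,v_1,v_2,v_4], [v_0,v_1,v_3,v_4], [v_0,v_2,v_3,v_4], [v_1,v_2,v_3,v_4]

giving chain groups C_0 ≅ Z^5, C_1 ≅ Z^10, C_2 ≅ Z^10, C_3 ≅ Z^5.

∂_1: C_1 → C_0 maps an edge to its endpoints' difference, ∂[p,q] = q − p. For instance
  ∂[v_1,v_2] = [v_2] − [v_1].
As a 5×10 matrix over Z this has rank 4, with invariant factors (1,1,1,1).

∂_2: C_2 → C_1 maps a triangle to the signed sum of its edges. For instance
  ∂[v_0,v_1,v_3] = [v_1,v_3] − [v_0,v_3] + [v_0,v_1],
  ∂[v_1,v_2,v_4] = [v_2,v_4] − [v_1,v_4] + [v_1,v_2].
The resulting 10×10 matrix has rank 6, and its Smith normal form has invariant factors (1,1,1,1,1,1).

Boundary ∂_3: C_3 → C_2 sends each 3-simplex σ to the alternating sum Σ_i (−1)^i (σ with its i-th vertex removed). For instance
  ∂[v_0,v_1,v_2,v_3] = [v_1,v_2,v_3] − [v_0,v_2,v_3] + [v_0,v_1,v_3] − [v_0,v_1,v_2],
  ∂[v_0,v_1,v_2,v_4] = [v_1,v_2,v_4] − [v_0,v_2,v_4] + [v_0,v_1,v_4] − [v_0,v_1,v_2].
This gives a 10×5 integer matrix of rank 4; reducing to Smith normal form yields diagonal entries (1,1,1,1).

From H_k ≅ ker(∂_k) / im(∂_{k+1}) we obtain:

  H_3: rank ker ∂_3 − rank ∂_4 = (5 − 4) − 0 = 1, and there is no ∂_4, so H_3 = Z.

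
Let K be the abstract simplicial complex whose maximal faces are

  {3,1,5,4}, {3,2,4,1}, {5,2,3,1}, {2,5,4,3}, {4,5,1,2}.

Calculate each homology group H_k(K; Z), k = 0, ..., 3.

We work with the vertex ordering 1 < 2 < 3 < 4 < 5. The simplices of K, each written with vertices in increasing order, are:

  0-simplices (5): [1], [2], [3], [4], [5]
  1-simplices (10): [1,2], [1,3], [1,4], [1,5], [2,3], [2,4], [2,5], [3,4], [3,5], [4,5]
  2-simplices (10): [1,2,3], [1,2,4], [1,2,5], [1,3,4], [1,3,5], [1,4,5], [2,3,4], [2,3,5], [2,4,5], [3,4,5]
  3-simplices (5): [1,2,3,4], [1,2,3,5], [1,2,4,5], [1,3,4,5], [2,3,4,5]

so the chain groups are C_0 ≅ Z^5, C_1 ≅ Z^10, C_2 ≅ Z^10, C_3 ≅ Z^5.

∂_1: C_1 → C_0 is given by ∂[p,q] = [q] − [p].
This gives a 5×10 integer matrix of rank 4; reducing to Smith normal form yields diagonal entries (1,1,1,1).

Boundary ∂_2: C_2 → C_1 maps a triangle to the signed sum of its edges. For instance
  ∂[1,2,4] = [2,4] − [1,4] + [1,2],
  ∂[2,3,4] = [3,4] − [2,4] + [2,3].
The 10×10 boundary matrix has rank 6 and Smith normal form diag(1,1,1,1,1,1).

Boundary ∂_3: C_3 → C_2 sends each 3-simplex σ to the alternating sum Σ_i (−1)^i (σ with its i-th vertex removed). For instance
  ∂[1,3,4,5] = [3,4,5] − [1,4,5] + [1,3,5] − [1,3,4],
  ∂[2,3,4,5] = [3,4,5] − [2,4,5] + [2,3,5] − [2,3,4].
This gives a 10×5 integer matrix of rank 4; reducing to Smith normal form yields diagonal entries (1,1,1,1).

Reading off H_k = ker ∂_k / im ∂_{k+1}:

  H_0: rank C_0 − rank ∂_1 = 5 − 4 = 1, and the invariant factors of ∂_1 are all 1, so H_0 = Z.
  H_1: rank ker ∂_1 − rank ∂_2 = (10 − 4) − 6 = 0, and the invariant factors of ∂_2 are all 1, so H_1 = 0.
  H_2: rank ker ∂_2 − rank ∂_3 = (10 − 6) − 4 = 0, and the invariant factors of ∂_3 are all 1, so H_2 = 0.
  H_3: rank ker ∂_3 − rank ∂_4 = (5 − 4) − 0 = 1, and there is no ∂_4, so H_3 = Z.

H_0 ≅ Z,  H_1 = 0,  H_2 = 0,  H_3 ≅ Z.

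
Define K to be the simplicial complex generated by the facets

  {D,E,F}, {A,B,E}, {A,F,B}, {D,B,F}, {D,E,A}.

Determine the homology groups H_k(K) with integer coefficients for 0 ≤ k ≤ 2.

H_0 = Z,  H_1 = Z,  H_2 = 0.

Order the vertices as A < B < D < E < F. Listing each simplex with vertices in this order, K has dimension 2 with simplices:

  0-simplices (5): A, B, D, E, F
  1-simplices (10): AB, AD, AE, AF, BD, BE, BF, DE, DF, EF
  2-simplices (5): ABE, ABF, ADE, BDF, DEF

Hence C_0 ≅ Z^5, C_1 ≅ Z^10, C_2 ≅ Z^5.

Boundary ∂_1: C_1 → C_0 is given by ∂[p,q] = [q] − [p].
The 5×10 boundary matrix has rank 4 and Smith normal form diag(1,1,1,1).

The boundary map ∂_2: C_2 → C_1 acts by ∂[p,q,r] = [q,r] − [p,r] + [p,q]. For instance
  ∂ABE = BE − AE + AB,
  ∂DEF = EF − DF + DE.
As a 10×5 matrix over Z this has rank 5, with invariant factors (1,1,1,1,1).

Computing H_k = (kernel of ∂_k) / (image of ∂_{k+1}):

  H_0: rank C_0 − rank ∂_1 = 5 − 4 = 1, and the invariant factors of ∂_1 are all 1, so H_0 ≅ Z.
  H_1: rank ker ∂_1 − rank ∂_2 = (10 − 4) − 5 = 1, and the invariant factors of ∂_2 are all 1, so H_1 ≅ Z.
  H_2: rank ker ∂_2 − rank ∂_3 = (5 − 5) − 0 = 0, and there is no ∂_3, so H_2 ≅ 0.

As a check, the Euler characteristic is 5 − 10 + 5 = 0, which agrees with 1 − 1 + 0 = 0.
(K is a triangulation of the Möbius band.)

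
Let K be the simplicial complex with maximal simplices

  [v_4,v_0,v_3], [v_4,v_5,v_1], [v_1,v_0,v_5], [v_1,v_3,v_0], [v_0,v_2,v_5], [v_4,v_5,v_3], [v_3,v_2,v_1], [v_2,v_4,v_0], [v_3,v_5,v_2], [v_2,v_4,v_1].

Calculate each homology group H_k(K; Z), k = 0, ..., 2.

H_0 ≅ Z,  H_1 ≅ Z/2,  H_2 = 0.

Order the vertices as v_0 < v_1 < v_2 < v_3 < v_4 < v_5. Listing each simplex with vertices in this order, K has dimension 2 with simplices:

  0-simplices (6): [v_0], [v_1], [v_2], [v_3], [v_4], [v_5]
  1-simplices (15): (15 of them)
  2-simplices (10): [v_0,v_1,v_3], [v_0,v_1,v_5], [v_0,v_2,v_4], [v_0,v_2,v_5], [v_0,v_3,v_4], [v_1,v_2,v_3], [v_1,v_2,v_4], [v_1,v_4,v_5], [v_2,v_3,v_5], [v_3,v_4,v_5]

Hence C_0 ≅ Z^6, C_1 ≅ Z^15, C_2 ≅ Z^10.

Boundary ∂_1: C_1 → C_0 is given by ∂[p,q] = [q] − [p].
This gives a 6×15 integer matrix of rank 5; reducing to Smith normal form yields diagonal entries (1,1,1,1,1).

∂_2: C_2 → C_1 sends each 2-simplex [p,q,r] to [q,r] − [p,r] + [p,q]. For instance
  ∂[v_3,v_4,v_5] = [v_4,v_5] − [v_3,v_5] + [v_3,v_4],
  ∂[v_2,v_3,v_5] = [v_3,v_5] − [v_2,v_5] + [v_2,v_3].
The resulting 15×10 matrix has rank 10, and its Smith normal form has invariant factors (1,1,1,1,1,1,1,1,1,2).

Now H_k = ker ∂_k / im ∂_{k+1}, so:

  H_0: rank C_0 − rank ∂_1 = 6 − 5 = 1, and the invariant factors of ∂_1 are all 1, so H_0 = Z.
  H_1: rank ker ∂_1 − rank ∂_2 = (15 − 5) − 10 = 0, and ∂_2 has invariant factor 2 > 1, so H_1 = Z/2.
  H_2: rank ker ∂_2 − rank ∂_3 = (10 − 10) − 0 = 0, and there is no ∂_3, so H_2 = 0.

(K is a triangulation of the real projective plane RP^2.)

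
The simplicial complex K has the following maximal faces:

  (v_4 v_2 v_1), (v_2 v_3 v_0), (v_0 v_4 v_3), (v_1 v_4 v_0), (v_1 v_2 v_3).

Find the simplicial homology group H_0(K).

H_0 ≅ Z.

Fix the vertex order v_0 < v_1 < v_2 < v_3 < v_4 and write every simplex with vertices in increasing order. Then dim K = 2 and the simplices of K are:

  0-simplices (5): [v_0], [v_1], [v_2], [v_3], [v_4]
  1-simplices (10): [v_0,v_1], [v_0,v_2], [v_0,v_3], [v_0,v_4], [v_1,v_2], [v_1,v_3], [v_1,v_4], [v_2,v_3], [v_2,v_4], [v_3,v_4]
  2-simplices (5): [v_0,v_1,v_4], [v_0,v_2,v_3], [v_0,v_3,v_4], [v_1,v_2,v_3], [v_1,v_2,v_4]

so the chain groups are C_0 ≅ Z^5, C_1 ≅ Z^10, C_2 ≅ Z^5.

Boundary ∂_1: C_1 → C_0 maps an edge to its endpoints' difference, ∂[p,q] = q − p.
This gives a 5×10 integer matrix of rank 4; reducing to Smith normal form yields diagonal entries (1,1,1,1).

Boundary ∂_2: C_2 → C_1 sends each 2-simplex [p,q,r] to [q,r] − [p,r] + [p,q]. For instance
  ∂[v_0,v_3,v_4] = [v_3,v_4] − [v_0,v_4] + [v_0,v_3],
  ∂[v_0,v_2,v_3] = [v_2,v_3] − [v_0,v_3] + [v_0,v_2].
As a 10×5 matrix over Z this has rank 5, with invariant factors (1,1,1,1,1).

Reading off H_k = ker ∂_k / im ∂_{k+1}:

  H_0: rank C_0 − rank ∂_1 = 5 − 4 = 1, and the invariant factors of ∂_1 are all 1, so H_0 ≅ Z.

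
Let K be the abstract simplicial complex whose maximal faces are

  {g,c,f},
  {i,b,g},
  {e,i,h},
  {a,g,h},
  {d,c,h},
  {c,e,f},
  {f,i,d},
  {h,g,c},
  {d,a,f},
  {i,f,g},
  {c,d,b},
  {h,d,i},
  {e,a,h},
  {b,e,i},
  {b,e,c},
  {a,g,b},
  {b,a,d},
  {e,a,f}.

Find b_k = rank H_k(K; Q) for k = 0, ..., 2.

b_0 = 1, b_1 = 2, b_2 = 1.

Fix the vertex order a < b < c < d < e < f < g < h < i and write every simplex with vertices in increasing order. Then dim K = 2 and the simplices of K are:

  0-simplices (9): a, b, c, d, e, f, g, h, i
  1-simplices (27): ab, ad, ae, af, ag, ah, bc, bd, be, bg, bi, cd, ce, cf, cg, ch, df, dh, di, ef, eh, ei, fg, fi, gh, gi, hi
  2-simplices (18): abd, abg, adf, aef, aeh, agh, bcd, bce, bei, bgi, cdh, cef, cfg, cgh, dfi, dhi, ehi, fgi

giving chain groups C_0 ≅ Z^9, C_1 ≅ Z^27, C_2 ≅ Z^18.

Boundary ∂_1: C_1 → C_0 maps an edge to its endpoints' difference, ∂[p,q] = q − p.
As a 9×27 matrix over Z this has rank 8, with invariant factors (1,1,1,1,1,1,1,1).

The boundary map ∂_2: C_2 → C_1 maps a triangle to the signed sum of its edges. For instance
  ∂aef = ef − af + ae,
  ∂ehi = hi − ei + eh.
This gives a 27×18 integer matrix of rank 17; reducing to Smith normal form yields diagonal entries (1,1,1,1,1,1,1,1,1,1,1,1,1,1,1,1,1).

Now H_k = ker ∂_k / im ∂_{k+1}, so:

  H_0: rank C_0 − rank ∂_1 = 9 − 8 = 1, and the invariant factors of ∂_1 are all 1, so H_0 ≅ Z.
  H_1: rank ker ∂_1 − rank ∂_2 = (27 − 8) − 17 = 2, and the invariant factors of ∂_2 are all 1, so H_1 ≅ Z^2.
  H_2: rank ker ∂_2 − rank ∂_3 = (18 − 17) − 0 = 1, and there is no ∂_3, so H_2 ≅ Z.

As a check, the Euler characteristic is 9 − 27 + 18 = 0, which agrees with 1 − 2 + 1 = 0.
(K is a triangulation of the torus T^2.)

Hence the Betti numbers are b_0 = 1, b_1 = 2, b_2 = 1.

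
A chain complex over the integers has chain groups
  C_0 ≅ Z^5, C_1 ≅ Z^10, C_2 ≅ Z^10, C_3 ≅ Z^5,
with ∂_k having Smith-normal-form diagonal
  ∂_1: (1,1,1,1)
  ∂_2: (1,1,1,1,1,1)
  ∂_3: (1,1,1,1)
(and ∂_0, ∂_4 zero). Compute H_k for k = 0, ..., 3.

H_0 = Z,  H_1 = 0,  H_2 = 0,  H_3 = Z.

H_0: b_0 = 5 − 0 − 4 = 1; torsion from ∂_1 factors > 1: none. So H_0 = Z.
H_1: b_1 = 10 − 4 − 6 = 0; torsion from ∂_2 factors > 1: none. So H_1 = 0.
H_2: b_2 = 10 − 6 − 4 = 0; torsion from ∂_3 factors > 1: none. So H_2 = 0.
H_3: b_3 = 5 − 4 − 0 = 1; torsion from ∂_4 factors > 1: none. So H_3 = Z.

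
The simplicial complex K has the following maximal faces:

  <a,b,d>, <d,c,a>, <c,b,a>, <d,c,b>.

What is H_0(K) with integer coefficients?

Order the vertices as a < b < c < d. Listing each simplex with vertices in this order, K has dimension 2 with simplices:

  0-simplices (4): a, b, c, d
  1-simplices (6): ab, ac, ad, bc, bd, cd
  2-simplices (4): abc, abd, acd, bcd

Hence C_0 ≅ Z^4, C_1 ≅ Z^6, C_2 ≅ Z^4.

The boundary map ∂_1: C_1 → C_0 is given by ∂[p,q] = [q] − [p]. For instance
  ∂bd = d − b.
The resulting 4×6 matrix has rank 3, and its Smith normal form has invariant factors (1,1,1).

∂_2: C_2 → C_1 sends each 2-simplex [p,q,r] to [q,r] − [p,r] + [p,q]. For instance
  ∂bcd = cd − bd + bc,
  ∂abd = bd − ad + ab.
This gives a 6×4 integer matrix of rank 3; reducing to Smith normal form yields diagonal entries (1,1,1).

Computing H_k = (kernel of ∂_k) / (image of ∂_{k+1}):

  H_0: rank C_0 − rank ∂_1 = 4 − 3 = 1, and the invariant factors of ∂_1 are all 1, so H_0 = Z.

(K is a triangulation of the 2-sphere S^2.)

H_0 ≅ Z.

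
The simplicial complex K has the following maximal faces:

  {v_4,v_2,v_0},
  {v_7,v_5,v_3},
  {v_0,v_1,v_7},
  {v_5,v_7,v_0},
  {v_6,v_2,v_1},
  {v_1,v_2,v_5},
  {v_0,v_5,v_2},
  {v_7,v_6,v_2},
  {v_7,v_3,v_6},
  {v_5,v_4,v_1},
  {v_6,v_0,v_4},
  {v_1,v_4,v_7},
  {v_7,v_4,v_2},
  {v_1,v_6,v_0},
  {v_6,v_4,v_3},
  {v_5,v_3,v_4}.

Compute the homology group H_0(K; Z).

H_0 ≅ Z.

Fix the vertex order v_0 < v_1 < v_2 < v_3 < v_4 < v_5 < v_6 < v_7 and write every simplex with vertices in increasing order. Then dim K = 2 and the simplices of K are:

  0-simplices (8): [v_0], [v_1], [v_2], [v_3], [v_4], [v_5], [v_6], [v_7]
  1-simplices (24): (24 of them)
  2-simplices (16): (16 of them)

so the chain groups are C_0 ≅ Z^8, C_1 ≅ Z^24, C_2 ≅ Z^16.

∂_1: C_1 → C_0 is given by ∂[p,q] = [q] − [p].
This gives a 8×24 integer matrix of rank 7; reducing to Smith normal form yields diagonal entries (1,1,1,1,1,1,1).

Boundary ∂_2: C_2 → C_1 acts by ∂[p,q,r] = [q,r] − [p,r] + [p,q]. For instance
  ∂[v_0,v_4,v_6] = [v_4,v_6] − [v_0,v_6] + [v_0,v_4],
  ∂[v_0,v_2,v_5] = [v_2,v_5] − [v_0,v_5] + [v_0,v_2].
The 24×16 boundary matrix has rank 15 and Smith normal form diag(1,1,1,1,1,1,1,1,1,1,1,1,1,1,1).

Computing H_k = (kernel of ∂_k) / (image of ∂_{k+1}):

  H_0: rank C_0 − rank ∂_1 = 8 − 7 = 1, and the invariant factors of ∂_1 are all 1, so H_0 ≅ Z.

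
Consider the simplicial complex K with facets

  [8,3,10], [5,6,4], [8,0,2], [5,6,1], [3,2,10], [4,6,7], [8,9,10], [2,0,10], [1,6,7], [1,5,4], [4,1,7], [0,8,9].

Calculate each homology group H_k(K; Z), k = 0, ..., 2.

H_0 = Z^2,  H_1 = Z,  H_2 = Z.

We work with the vertex ordering 0 < 1 < 2 < 3 < 4 < 5 < 6 < 7 < 8 < 9 < 10. The simplices of K, each written with vertices in increasing order, are:

  0-simplices (11): [0], [1], [2], [3], [4], [5], [6], [7], [8], [9], [10]
  1-simplices (21): [0,2], [0,8], [0,9], [0,10], [1,4], [1,5], [1,6], [1,7], [2,3], [2,8], [2,10], [3,8], [3,10], [4,5], [4,6], [4,7], [5,6], [6,7], [8,9], [8,10], [9,10]
  2-simplices (12): [0,2,8], [0,2,10], [0,8,9], [1,4,5], [1,4,7], [1,5,6], [1,6,7], [2,3,10], [3,8,10], [4,5,6], [4,6,7], [8,9,10]

so the chain groups are C_0 ≅ Z^11, C_1 ≅ Z^21, C_2 ≅ Z^12.

The boundary map ∂_1: C_1 → C_0 sends each edge [p,q] (with p < q) to q − p.
The resulting 11×21 matrix has rank 9, and its Smith normal form has invariant factors (1,1,1,1,1,1,1,1,1).

Boundary ∂_2: C_2 → C_1 sends each 2-simplex [p,q,r] to [q,r] − [p,r] + [p,q]. For instance
  ∂[1,4,7] = [4,7] − [1,7] + [1,4],
  ∂[2,3,10] = [3,10] − [2,10] + [2,3].
The resulting 21×12 matrix has rank 11, and its Smith normal form has invariant factors (1,1,1,1,1,1,1,1,1,1,1).

From H_k ≅ ker(∂_k) / im(∂_{k+1}) we obtain:

  H_0: rank C_0 − rank ∂_1 = 11 − 9 = 2, and the invariant factors of ∂_1 are all 1, so H_0 = Z^2.
  H_1: rank ker ∂_1 − rank ∂_2 = (21 − 9) − 11 = 1, and the invariant factors of ∂_2 are all 1, so H_1 = Z.
  H_2: rank ker ∂_2 − rank ∂_3 = (12 − 11) − 0 = 1, and there is no ∂_3, so H_2 = Z.

As a check, the Euler characteristic is 11 − 21 + 12 = 2, which agrees with 2 − 1 + 1 = 2.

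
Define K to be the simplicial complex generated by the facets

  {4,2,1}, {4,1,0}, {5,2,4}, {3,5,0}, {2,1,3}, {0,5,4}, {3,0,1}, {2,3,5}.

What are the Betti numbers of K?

b_0 = 1, b_1 = 0, b_2 = 1.

Fix the vertex order 0 < 1 < 2 < 3 < 4 < 5 and write every simplex with vertices in increasing order. Then dim K = 2 and the simplices of K are:

  0-simplices (6): [0], [1], [2], [3], [4], [5]
  1-simplices (12): [0,1], [0,3], [0,4], [0,5], [1,2], [1,3], [1,4], [2,3], [2,4], [2,5], [3,5], [4,5]
  2-simplices (8): [0,1,3], [0,1,4], [0,3,5], [0,4,5], [1,2,3], [1,2,4], [2,3,5], [2,4,5]

so the chain groups are C_0 ≅ Z^6, C_1 ≅ Z^12, C_2 ≅ Z^8.

Boundary ∂_1: C_1 → C_0 sends each edge [p,q] (with p < q) to q − p.
This gives a 6×12 integer matrix of rank 5; reducing to Smith normal form yields diagonal entries (1,1,1,1,1).

The boundary map ∂_2: C_2 → C_1 maps a triangle to the signed sum of its edges. For instance
  ∂[1,2,4] = [2,4] − [1,4] + [1,2],
  ∂[0,4,5] = [4,5] − [0,5] + [0,4].
The 12×8 boundary matrix has rank 7 and Smith normal form diag(1,1,1,1,1,1,1).

From H_k ≅ ker(∂_k) / im(∂_{k+1}) we obtain:

  H_0: rank C_0 − rank ∂_1 = 6 − 5 = 1, and the invariant factors of ∂_1 are all 1, so H_0 = Z.
  H_1: rank ker ∂_1 − rank ∂_2 = (12 − 5) − 7 = 0, and the invariant factors of ∂_2 are all 1, so H_1 = 0.
  H_2: rank ker ∂_2 − rank ∂_3 = (8 − 7) − 0 = 1, and there is no ∂_3, so H_2 = Z.

Hence the Betti numbers are b_0 = 1, b_1 = 0, b_2 = 1.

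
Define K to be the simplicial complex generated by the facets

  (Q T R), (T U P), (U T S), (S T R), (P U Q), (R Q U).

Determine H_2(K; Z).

H_2 = 0.

Fix the vertex order P < Q < R < S < T < U and write every simplex with vertices in increasing order. Then dim K = 2 and the simplices of K are:

  0-simplices (6): P, Q, R, S, T, U
  1-simplices (12): PQ, PT, PU, QR, QT, QU, RS, RT, RU, ST, SU, TU
  2-simplices (6): PQU, PTU, QRT, QRU, RST, STU

so the chain groups are C_0 ≅ Z^6, C_1 ≅ Z^12, C_2 ≅ Z^6.

Boundary ∂_1: C_1 → C_0 sends each edge [p,q] (with p < q) to q − p.
The 6×12 boundary matrix has rank 5 and Smith normal form diag(1,1,1,1,1).

The boundary map ∂_2: C_2 → C_1 sends each 2-simplex [p,q,r] to [q,r] − [p,r] + [p,q]. For instance
  ∂PTU = TU − PU + PT,
  ∂PQU = QU − PU + PQ.
This gives a 12×6 integer matrix of rank 6; reducing to Smith normal form yields diagonal entries (1,1,1,1,1,1).

Computing H_k = (kernel of ∂_k) / (image of ∂_{k+1}):

  H_2: rank ker ∂_2 − rank ∂_3 = (6 − 6) − 0 = 0, and there is no ∂_3, so H_2 = 0.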